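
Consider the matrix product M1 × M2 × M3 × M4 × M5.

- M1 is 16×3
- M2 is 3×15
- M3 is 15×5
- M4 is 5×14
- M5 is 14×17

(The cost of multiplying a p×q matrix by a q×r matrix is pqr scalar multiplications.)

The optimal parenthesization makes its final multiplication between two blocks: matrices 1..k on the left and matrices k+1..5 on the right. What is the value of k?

1

Adjacent pairs: M1M2 = 16·3·15 = 720; M2M3 = 3·15·5 = 225; M3M4 = 15·5·14 = 1050; M4M5 = 5·14·17 = 1190.
Length 3: M1..M3: k=1: 0+225+16·3·5=465; k=2: 720+0+16·15·5=1920 → min 465 | M2..M4: k=2: 0+1050+3·15·14=1680; k=3: 225+0+3·5·14=435 → min 435 | M3..M5: k=3: 0+1190+15·5·17=2465; k=4: 1050+0+15·14·17=4620 → min 2465.
Length 4: M1..M4: k=1: 0+435+16·3·14=1107; k=2: 720+1050+16·15·14=5130; k=3: 465+0+16·5·14=1585 → min 1107 | M2..M5: k=2: 0+2465+3·15·17=3230; k=3: 225+1190+3·5·17=1670; k=4: 435+0+3·14·17=1149 → min 1149.
Top-level splits: k=1: (M1..M1)·(M2..M5) → 0+1149+16·3·17 = 1965; k=2: (M1..M2)·(M3..M5) → 720+2465+16·15·17 = 7265; k=3: (M1..M3)·(M4..M5) → 465+1190+16·5·17 = 3015; k=4: (M1..M4)·(M5..M5) → 1107+0+16·14·17 = 4915.
Best split is after M1, i.e. k = 1.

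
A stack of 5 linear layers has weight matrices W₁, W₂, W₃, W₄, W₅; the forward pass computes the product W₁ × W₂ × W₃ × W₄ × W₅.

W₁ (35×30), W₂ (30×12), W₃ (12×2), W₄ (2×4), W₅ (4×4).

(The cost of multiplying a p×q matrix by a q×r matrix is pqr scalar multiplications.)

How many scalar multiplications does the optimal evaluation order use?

3132

Adjacent pairs: W₁W₂ = 35·30·12 = 12600; W₂W₃ = 30·12·2 = 720; W₃W₄ = 12·2·4 = 96; W₄W₅ = 2·4·4 = 32.
Length 3: W₁..W₃: k=1: 0+720+35·30·2=2820; k=2: 12600+0+35·12·2=13440 → min 2820 | W₂..W₄: k=2: 0+96+30·12·4=1536; k=3: 720+0+30·2·4=960 → min 960 | W₃..W₅: k=3: 0+32+12·2·4=128; k=4: 96+0+12·4·4=288 → min 128.
Length 4: W₁..W₄: k=1: 0+960+35·30·4=5160; k=2: 12600+96+35·12·4=14376; k=3: 2820+0+35·2·4=3100 → min 3100 | W₂..W₅: k=2: 0+128+30·12·4=1568; k=3: 720+32+30·2·4=992; k=4: 960+0+30·4·4=1440 → min 992.
Length 5: W₁..W₅: k=1: 0+992+35·30·4=5192; k=2: 12600+128+35·12·4=14408; k=3: 2820+32+35·2·4=3132; k=4: 3100+0+35·4·4=3660 → min 3132.
Optimal order: ((W₁ × (W₂ × W₃)) × (W₄ × W₅)) with cost 3132.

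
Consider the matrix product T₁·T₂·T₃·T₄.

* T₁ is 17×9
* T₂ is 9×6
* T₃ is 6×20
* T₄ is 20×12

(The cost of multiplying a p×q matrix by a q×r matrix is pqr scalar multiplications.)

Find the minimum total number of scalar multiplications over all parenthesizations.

Adjacent pairs: T₁T₂ = 17·9·6 = 918; T₂T₃ = 9·6·20 = 1080; T₃T₄ = 6·20·12 = 1440.
Length 3: T₁..T₃: k=1: 0+1080+17·9·20=4140; k=2: 918+0+17·6·20=2958 → min 2958 | T₂..T₄: k=2: 0+1440+9·6·12=2088; k=3: 1080+0+9·20·12=3240 → min 2088.
Length 4: T₁..T₄: k=1: 0+2088+17·9·12=3924; k=2: 918+1440+17·6·12=3582; k=3: 2958+0+17·20·12=7038 → min 3582.
Optimal order: ((T₁·T₂)·(T₃·T₄)) with cost 3582.

3582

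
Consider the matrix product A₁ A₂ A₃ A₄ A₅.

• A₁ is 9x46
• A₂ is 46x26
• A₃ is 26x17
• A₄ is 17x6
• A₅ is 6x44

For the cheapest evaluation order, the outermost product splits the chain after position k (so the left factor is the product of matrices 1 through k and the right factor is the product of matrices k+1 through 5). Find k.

4

Adjacent pairs: A₁A₂ = 9·46·26 = 10764; A₂A₃ = 46·26·17 = 20332; A₃A₄ = 26·17·6 = 2652; A₄A₅ = 17·6·44 = 4488.
Length 3: A₁..A₃: k=1: 0+20332+9·46·17=27370; k=2: 10764+0+9·26·17=14742 → min 14742 | A₂..A₄: k=2: 0+2652+46·26·6=9828; k=3: 20332+0+46·17·6=25024 → min 9828 | A₃..A₅: k=3: 0+4488+26·17·44=23936; k=4: 2652+0+26·6·44=9516 → min 9516.
Length 4: A₁..A₄: k=1: 0+9828+9·46·6=12312; k=2: 10764+2652+9·26·6=14820; k=3: 14742+0+9·17·6=15660 → min 12312 | A₂..A₅: k=2: 0+9516+46·26·44=62140; k=3: 20332+4488+46·17·44=59228; k=4: 9828+0+46·6·44=21972 → min 21972.
Top-level splits: k=1: (A₁..A₁)·(A₂..A₅) → 0+21972+9·46·44 = 40188; k=2: (A₁..A₂)·(A₃..A₅) → 10764+9516+9·26·44 = 30576; k=3: (A₁..A₃)·(A₄..A₅) → 14742+4488+9·17·44 = 25962; k=4: (A₁..A₄)·(A₅..A₅) → 12312+0+9·6·44 = 14688.
Best split is after A₄, i.e. k = 4.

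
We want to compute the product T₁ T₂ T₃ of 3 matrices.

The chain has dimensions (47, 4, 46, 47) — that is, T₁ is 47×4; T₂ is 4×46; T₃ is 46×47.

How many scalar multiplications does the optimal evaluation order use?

Order (T₁ (T₂ T₃)): (T₂ T₃): 4×46 by 46×47 → 4×47, cost 4·46·47 = 8648; (T₁ (T₂ T₃)): 47×4 by 4×47 → 47×47, cost 47·4·47 = 8836; cumulative 17484. Total 17484.
Order ((T₁ T₂) T₃): (T₁ T₂): 47×4 by 4×46 → 47×46, cost 47·4·46 = 8648; ((T₁ T₂) T₃): 47×46 by 46×47 → 47×47, cost 47·46·47 = 101614; cumulative 110262. Total 110262.
Minimum: 17484.

17484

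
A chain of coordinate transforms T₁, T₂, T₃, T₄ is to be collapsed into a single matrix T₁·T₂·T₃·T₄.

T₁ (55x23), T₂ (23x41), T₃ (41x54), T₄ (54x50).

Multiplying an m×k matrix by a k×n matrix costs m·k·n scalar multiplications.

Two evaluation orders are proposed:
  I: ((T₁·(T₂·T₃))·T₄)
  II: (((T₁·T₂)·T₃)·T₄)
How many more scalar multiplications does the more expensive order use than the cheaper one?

Order I = ((T₁·(T₂·T₃))·T₄): (T₂·T₃): 23×41 by 41×54 → 23×54, cost 23·41·54 = 50922; (T₁·(T₂·T₃)): 55×23 by 23×54 → 55×54, cost 55·23·54 = 68310; cumulative 119232; ((T₁·(T₂·T₃))·T₄): 55×54 by 54×50 → 55×50, cost 55·54·50 = 148500; cumulative 267732. Total 267732.
Order II = (((T₁·T₂)·T₃)·T₄): (T₁·T₂): 55×23 by 23×41 → 55×41, cost 55·23·41 = 51865; ((T₁·T₂)·T₃): 55×41 by 41×54 → 55×54, cost 55·41·54 = 121770; cumulative 173635; (((T₁·T₂)·T₃)·T₄): 55×54 by 54×50 → 55×50, cost 55·54·50 = 148500; cumulative 322135. Total 322135.
Difference: |267732 − 322135| = 54403.

54403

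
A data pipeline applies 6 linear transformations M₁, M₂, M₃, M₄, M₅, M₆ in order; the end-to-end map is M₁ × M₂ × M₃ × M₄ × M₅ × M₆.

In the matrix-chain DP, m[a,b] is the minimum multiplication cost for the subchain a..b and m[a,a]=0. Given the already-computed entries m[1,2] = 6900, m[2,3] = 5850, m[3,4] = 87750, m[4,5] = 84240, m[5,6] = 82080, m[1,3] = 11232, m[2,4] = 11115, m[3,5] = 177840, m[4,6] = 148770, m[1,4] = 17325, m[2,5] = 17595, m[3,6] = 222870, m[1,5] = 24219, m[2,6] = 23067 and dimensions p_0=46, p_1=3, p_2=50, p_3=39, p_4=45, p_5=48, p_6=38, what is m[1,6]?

28311

m[1,6] = min over k∈[1,5] of m[1,k]+m[k+1,6]+p_{0}·p_k·p_{6}.
k=1: 0 + 23067 + 46·3·38 = 28311; k=2: 6900 + 222870 + 46·50·38 = 317170; k=3: 11232 + 148770 + 46·39·38 = 228174; k=4: 17325 + 82080 + 46·45·38 = 178065; k=5: 24219 + 0 + 46·48·38 = 108123.
Minimum: 28311 at k=1.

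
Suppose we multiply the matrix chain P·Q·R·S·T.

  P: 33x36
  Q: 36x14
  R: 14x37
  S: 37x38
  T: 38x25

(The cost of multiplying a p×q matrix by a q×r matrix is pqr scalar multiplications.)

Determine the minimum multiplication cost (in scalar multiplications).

Adjacent pairs: PQ = 33·36·14 = 16632; QR = 36·14·37 = 18648; RS = 14·37·38 = 19684; ST = 37·38·25 = 35150.
Length 3: P..R: k=1: 0+18648+33·36·37=62604; k=2: 16632+0+33·14·37=33726 → min 33726 | Q..S: k=2: 0+19684+36·14·38=38836; k=3: 18648+0+36·37·38=69264 → min 38836 | R..T: k=3: 0+35150+14·37·25=48100; k=4: 19684+0+14·38·25=32984 → min 32984.
Length 4: P..S: k=1: 0+38836+33·36·38=83980; k=2: 16632+19684+33·14·38=53872; k=3: 33726+0+33·37·38=80124 → min 53872 | Q..T: k=2: 0+32984+36·14·25=45584; k=3: 18648+35150+36·37·25=87098; k=4: 38836+0+36·38·25=73036 → min 45584.
Length 5: P..T: k=1: 0+45584+33·36·25=75284; k=2: 16632+32984+33·14·25=61166; k=3: 33726+35150+33·37·25=99401; k=4: 53872+0+33·38·25=85222 → min 61166.
Optimal order: ((P·Q)·((R·S)·T)) with cost 61166.

61166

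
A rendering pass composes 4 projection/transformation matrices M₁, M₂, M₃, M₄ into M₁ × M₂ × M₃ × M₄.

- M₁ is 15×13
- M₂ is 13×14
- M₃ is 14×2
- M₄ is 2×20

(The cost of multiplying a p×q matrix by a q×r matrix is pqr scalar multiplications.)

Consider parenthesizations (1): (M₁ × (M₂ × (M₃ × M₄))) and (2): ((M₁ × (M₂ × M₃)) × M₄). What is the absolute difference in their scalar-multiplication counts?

6746

Order (1) = (M₁ × (M₂ × (M₃ × M₄))): (M₃ × M₄): 14×2 by 2×20 → 14×20, cost 14·2·20 = 560; (M₂ × (M₃ × M₄)): 13×14 by 14×20 → 13×20, cost 13·14·20 = 3640; cumulative 4200; (M₁ × (M₂ × (M₃ × M₄))): 15×13 by 13×20 → 15×20, cost 15·13·20 = 3900; cumulative 8100. Total 8100.
Order (2) = ((M₁ × (M₂ × M₃)) × M₄): (M₂ × M₃): 13×14 by 14×2 → 13×2, cost 13·14·2 = 364; (M₁ × (M₂ × M₃)): 15×13 by 13×2 → 15×2, cost 15·13·2 = 390; cumulative 754; ((M₁ × (M₂ × M₃)) × M₄): 15×2 by 2×20 → 15×20, cost 15·2·20 = 600; cumulative 1354. Total 1354.
Difference: |8100 − 1354| = 6746.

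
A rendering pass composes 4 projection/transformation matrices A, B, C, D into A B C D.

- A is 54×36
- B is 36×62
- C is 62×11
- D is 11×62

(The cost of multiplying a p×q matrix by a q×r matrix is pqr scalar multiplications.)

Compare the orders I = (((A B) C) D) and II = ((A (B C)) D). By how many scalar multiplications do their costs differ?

111420

Order I = (((A B) C) D): (A B): 54×36 by 36×62 → 54×62, cost 54·36·62 = 120528; ((A B) C): 54×62 by 62×11 → 54×11, cost 54·62·11 = 36828; cumulative 157356; (((A B) C) D): 54×11 by 11×62 → 54×62, cost 54·11·62 = 36828; cumulative 194184. Total 194184.
Order II = ((A (B C)) D): (B C): 36×62 by 62×11 → 36×11, cost 36·62·11 = 24552; (A (B C)): 54×36 by 36×11 → 54×11, cost 54·36·11 = 21384; cumulative 45936; ((A (B C)) D): 54×11 by 11×62 → 54×62, cost 54·11·62 = 36828; cumulative 82764. Total 82764.
Difference: |194184 − 82764| = 111420.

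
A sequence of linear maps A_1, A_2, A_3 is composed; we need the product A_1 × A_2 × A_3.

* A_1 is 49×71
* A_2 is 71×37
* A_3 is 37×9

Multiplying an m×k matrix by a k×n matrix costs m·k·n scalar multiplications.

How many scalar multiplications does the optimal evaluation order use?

Order (A_1 × (A_2 × A_3)): (A_2 × A_3): 71×37 by 37×9 → 71×9, cost 71·37·9 = 23643; (A_1 × (A_2 × A_3)): 49×71 by 71×9 → 49×9, cost 49·71·9 = 31311; cumulative 54954. Total 54954.
Order ((A_1 × A_2) × A_3): (A_1 × A_2): 49×71 by 71×37 → 49×37, cost 49·71·37 = 128723; ((A_1 × A_2) × A_3): 49×37 by 37×9 → 49×9, cost 49·37·9 = 16317; cumulative 145040. Total 145040.
Minimum: 54954.

54954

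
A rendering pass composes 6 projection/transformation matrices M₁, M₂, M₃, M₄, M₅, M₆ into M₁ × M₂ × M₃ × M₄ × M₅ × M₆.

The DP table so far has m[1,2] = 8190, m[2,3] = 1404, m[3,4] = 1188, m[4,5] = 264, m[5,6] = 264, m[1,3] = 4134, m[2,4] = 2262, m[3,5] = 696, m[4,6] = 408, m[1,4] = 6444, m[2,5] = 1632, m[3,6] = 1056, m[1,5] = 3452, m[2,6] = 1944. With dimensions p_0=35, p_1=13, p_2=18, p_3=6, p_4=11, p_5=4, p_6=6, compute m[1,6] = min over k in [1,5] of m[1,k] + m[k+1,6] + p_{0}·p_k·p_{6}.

4292

m[1,6] = min over k∈[1,5] of m[1,k]+m[k+1,6]+p_{0}·p_k·p_{6}.
k=1: 0 + 1944 + 35·13·6 = 4674; k=2: 8190 + 1056 + 35·18·6 = 13026; k=3: 4134 + 408 + 35·6·6 = 5802; k=4: 6444 + 264 + 35·11·6 = 9018; k=5: 3452 + 0 + 35·4·6 = 4292.
Minimum: 4292 at k=5.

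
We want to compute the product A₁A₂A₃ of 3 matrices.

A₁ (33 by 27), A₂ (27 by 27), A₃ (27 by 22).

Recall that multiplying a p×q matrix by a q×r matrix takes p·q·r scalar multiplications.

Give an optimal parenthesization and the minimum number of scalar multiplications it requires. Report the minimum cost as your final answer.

(A₁(A₂A₃)): cost 35640.
((A₁A₂)A₃): cost 43659.
Optimal: (A₁(A₂A₃)) with cost 35640.

35640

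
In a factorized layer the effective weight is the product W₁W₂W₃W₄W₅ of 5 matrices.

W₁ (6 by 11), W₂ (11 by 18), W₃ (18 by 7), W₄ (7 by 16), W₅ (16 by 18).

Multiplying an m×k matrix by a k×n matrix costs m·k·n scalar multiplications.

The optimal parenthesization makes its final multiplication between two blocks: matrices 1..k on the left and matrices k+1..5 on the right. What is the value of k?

Adjacent pairs: W₁W₂ = 6·11·18 = 1188; W₂W₃ = 11·18·7 = 1386; W₃W₄ = 18·7·16 = 2016; W₄W₅ = 7·16·18 = 2016.
Length 3: W₁..W₃: k=1: 0+1386+6·11·7=1848; k=2: 1188+0+6·18·7=1944 → min 1848 | W₂..W₄: k=2: 0+2016+11·18·16=5184; k=3: 1386+0+11·7·16=2618 → min 2618 | W₃..W₅: k=3: 0+2016+18·7·18=4284; k=4: 2016+0+18·16·18=7200 → min 4284.
Length 4: W₁..W₄: k=1: 0+2618+6·11·16=3674; k=2: 1188+2016+6·18·16=4932; k=3: 1848+0+6·7·16=2520 → min 2520 | W₂..W₅: k=2: 0+4284+11·18·18=7848; k=3: 1386+2016+11·7·18=4788; k=4: 2618+0+11·16·18=5786 → min 4788.
Top-level splits: k=1: (W₁..W₁)·(W₂..W₅) → 0+4788+6·11·18 = 5976; k=2: (W₁..W₂)·(W₃..W₅) → 1188+4284+6·18·18 = 7416; k=3: (W₁..W₃)·(W₄..W₅) → 1848+2016+6·7·18 = 4620; k=4: (W₁..W₄)·(W₅..W₅) → 2520+0+6·16·18 = 4248.
Best split is after W₄, i.e. k = 4.

4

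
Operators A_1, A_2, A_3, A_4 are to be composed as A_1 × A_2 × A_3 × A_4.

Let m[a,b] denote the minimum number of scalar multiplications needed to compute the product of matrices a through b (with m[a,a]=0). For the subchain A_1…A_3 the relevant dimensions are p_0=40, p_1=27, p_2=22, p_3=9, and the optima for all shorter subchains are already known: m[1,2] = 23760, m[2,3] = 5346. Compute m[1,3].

15066

m[1,3] = min over k∈[1,2] of m[1,k]+m[k+1,3]+p_{0}·p_k·p_{3}.
k=1: 0 + 5346 + 40·27·9 = 15066; k=2: 23760 + 0 + 40·22·9 = 31680.
Minimum: 15066 at k=1.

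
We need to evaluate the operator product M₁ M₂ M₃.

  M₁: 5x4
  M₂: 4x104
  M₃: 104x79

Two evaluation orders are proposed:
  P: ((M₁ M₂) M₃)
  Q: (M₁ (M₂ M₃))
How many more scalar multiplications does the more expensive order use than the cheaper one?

Order P = ((M₁ M₂) M₃): (M₁ M₂): 5×4 by 4×104 → 5×104, cost 5·4·104 = 2080; ((M₁ M₂) M₃): 5×104 by 104×79 → 5×79, cost 5·104·79 = 41080; cumulative 43160. Total 43160.
Order Q = (M₁ (M₂ M₃)): (M₂ M₃): 4×104 by 104×79 → 4×79, cost 4·104·79 = 32864; (M₁ (M₂ M₃)): 5×4 by 4×79 → 5×79, cost 5·4·79 = 1580; cumulative 34444. Total 34444.
Difference: |43160 − 34444| = 8716.

8716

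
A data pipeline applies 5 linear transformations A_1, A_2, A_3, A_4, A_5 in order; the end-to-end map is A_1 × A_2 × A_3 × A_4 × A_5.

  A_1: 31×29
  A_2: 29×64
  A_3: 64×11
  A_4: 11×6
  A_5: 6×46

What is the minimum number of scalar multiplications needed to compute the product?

29310

Adjacent pairs: A_1A_2 = 31·29·64 = 57536; A_2A_3 = 29·64·11 = 20416; A_3A_4 = 64·11·6 = 4224; A_4A_5 = 11·6·46 = 3036.
Length 3: A_1..A_3: k=1: 0+20416+31·29·11=30305; k=2: 57536+0+31·64·11=79360 → min 30305 | A_2..A_4: k=2: 0+4224+29·64·6=15360; k=3: 20416+0+29·11·6=22330 → min 15360 | A_3..A_5: k=3: 0+3036+64·11·46=35420; k=4: 4224+0+64·6·46=21888 → min 21888.
Length 4: A_1..A_4: k=1: 0+15360+31·29·6=20754; k=2: 57536+4224+31·64·6=73664; k=3: 30305+0+31·11·6=32351 → min 20754 | A_2..A_5: k=2: 0+21888+29·64·46=107264; k=3: 20416+3036+29·11·46=38126; k=4: 15360+0+29·6·46=23364 → min 23364.
Length 5: A_1..A_5: k=1: 0+23364+31·29·46=64718; k=2: 57536+21888+31·64·46=170688; k=3: 30305+3036+31·11·46=49027; k=4: 20754+0+31·6·46=29310 → min 29310.
Optimal order: ((A_1 × (A_2 × (A_3 × A_4))) × A_5) with cost 29310.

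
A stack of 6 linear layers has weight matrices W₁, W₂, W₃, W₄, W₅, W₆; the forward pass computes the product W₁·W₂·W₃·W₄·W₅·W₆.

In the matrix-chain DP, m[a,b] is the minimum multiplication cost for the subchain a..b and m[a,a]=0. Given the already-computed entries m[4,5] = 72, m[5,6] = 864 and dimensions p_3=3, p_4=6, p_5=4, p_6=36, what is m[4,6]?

m[4,6] = min over k∈[4,5] of m[4,k]+m[k+1,6]+p_{3}·p_k·p_{6}.
k=4: 0 + 864 + 3·6·36 = 1512; k=5: 72 + 0 + 3·4·36 = 504.
Minimum: 504 at k=5.

504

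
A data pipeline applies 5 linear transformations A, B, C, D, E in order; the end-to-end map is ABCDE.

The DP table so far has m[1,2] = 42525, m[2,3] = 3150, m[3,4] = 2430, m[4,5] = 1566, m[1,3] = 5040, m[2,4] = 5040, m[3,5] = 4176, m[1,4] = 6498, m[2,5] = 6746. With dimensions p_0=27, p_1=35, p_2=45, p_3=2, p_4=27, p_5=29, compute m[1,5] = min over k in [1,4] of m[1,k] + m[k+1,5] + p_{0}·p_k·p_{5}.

8172

m[1,5] = min over k∈[1,4] of m[1,k]+m[k+1,5]+p_{0}·p_k·p_{5}.
k=1: 0 + 6746 + 27·35·29 = 34151; k=2: 42525 + 4176 + 27·45·29 = 81936; k=3: 5040 + 1566 + 27·2·29 = 8172; k=4: 6498 + 0 + 27·27·29 = 27639.
Minimum: 8172 at k=3.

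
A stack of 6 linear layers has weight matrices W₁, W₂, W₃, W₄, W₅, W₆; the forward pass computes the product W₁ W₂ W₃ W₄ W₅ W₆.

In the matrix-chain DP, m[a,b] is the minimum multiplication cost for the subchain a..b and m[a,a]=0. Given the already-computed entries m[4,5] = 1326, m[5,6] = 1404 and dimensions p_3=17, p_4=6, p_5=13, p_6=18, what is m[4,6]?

3240

m[4,6] = min over k∈[4,5] of m[4,k]+m[k+1,6]+p_{3}·p_k·p_{6}.
k=4: 0 + 1404 + 17·6·18 = 3240; k=5: 1326 + 0 + 17·13·18 = 5304.
Minimum: 3240 at k=4.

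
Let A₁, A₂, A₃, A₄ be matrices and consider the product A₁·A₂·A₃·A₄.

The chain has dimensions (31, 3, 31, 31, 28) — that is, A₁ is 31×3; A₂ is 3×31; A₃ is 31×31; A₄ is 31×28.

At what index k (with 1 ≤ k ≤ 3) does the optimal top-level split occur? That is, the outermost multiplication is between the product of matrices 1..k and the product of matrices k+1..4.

1

Adjacent pairs: A₁A₂ = 31·3·31 = 2883; A₂A₃ = 3·31·31 = 2883; A₃A₄ = 31·31·28 = 26908.
Length 3: A₁..A₃: k=1: 0+2883+31·3·31=5766; k=2: 2883+0+31·31·31=32674 → min 5766 | A₂..A₄: k=2: 0+26908+3·31·28=29512; k=3: 2883+0+3·31·28=5487 → min 5487.
Top-level splits: k=1: (A₁..A₁)·(A₂..A₄) → 0+5487+31·3·28 = 8091; k=2: (A₁..A₂)·(A₃..A₄) → 2883+26908+31·31·28 = 56699; k=3: (A₁..A₃)·(A₄..A₄) → 5766+0+31·31·28 = 32674.
Best split is after A₁, i.e. k = 1.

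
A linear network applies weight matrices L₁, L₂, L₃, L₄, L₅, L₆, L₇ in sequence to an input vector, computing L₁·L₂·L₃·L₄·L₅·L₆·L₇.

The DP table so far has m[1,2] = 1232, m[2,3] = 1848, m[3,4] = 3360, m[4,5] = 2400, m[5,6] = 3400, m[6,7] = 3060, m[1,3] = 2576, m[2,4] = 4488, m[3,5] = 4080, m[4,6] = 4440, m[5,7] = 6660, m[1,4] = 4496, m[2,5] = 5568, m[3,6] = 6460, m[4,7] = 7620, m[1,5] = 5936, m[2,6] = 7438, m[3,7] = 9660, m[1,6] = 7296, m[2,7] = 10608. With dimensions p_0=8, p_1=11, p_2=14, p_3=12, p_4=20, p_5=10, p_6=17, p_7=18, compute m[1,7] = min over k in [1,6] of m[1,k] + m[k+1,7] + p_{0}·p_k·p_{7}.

m[1,7] = min over k∈[1,6] of m[1,k]+m[k+1,7]+p_{0}·p_k·p_{7}.
k=1: 0 + 10608 + 8·11·18 = 12192; k=2: 1232 + 9660 + 8·14·18 = 12908; k=3: 2576 + 7620 + 8·12·18 = 11924; k=4: 4496 + 6660 + 8·20·18 = 14036; k=5: 5936 + 3060 + 8·10·18 = 10436; k=6: 7296 + 0 + 8·17·18 = 9744.
Minimum: 9744 at k=6.

9744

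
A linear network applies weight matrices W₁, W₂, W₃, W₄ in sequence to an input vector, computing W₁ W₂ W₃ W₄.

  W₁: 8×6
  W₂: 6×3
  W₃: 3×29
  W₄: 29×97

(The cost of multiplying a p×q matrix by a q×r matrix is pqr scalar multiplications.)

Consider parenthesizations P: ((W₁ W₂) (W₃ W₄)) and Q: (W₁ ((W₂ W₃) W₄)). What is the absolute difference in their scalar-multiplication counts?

11145

Order P = ((W₁ W₂) (W₃ W₄)): (W₁ W₂): 8×6 by 6×3 → 8×3, cost 8·6·3 = 144; (W₃ W₄): 3×29 by 29×97 → 3×97, cost 3·29·97 = 8439; ((W₁ W₂) (W₃ W₄)): 8×3 by 3×97 → 8×97, cost 8·3·97 = 2328; cumulative 10911. Total 10911.
Order Q = (W₁ ((W₂ W₃) W₄)): (W₂ W₃): 6×3 by 3×29 → 6×29, cost 6·3·29 = 522; ((W₂ W₃) W₄): 6×29 by 29×97 → 6×97, cost 6·29·97 = 16878; cumulative 17400; (W₁ ((W₂ W₃) W₄)): 8×6 by 6×97 → 8×97, cost 8·6·97 = 4656; cumulative 22056. Total 22056.
Difference: |10911 − 22056| = 11145.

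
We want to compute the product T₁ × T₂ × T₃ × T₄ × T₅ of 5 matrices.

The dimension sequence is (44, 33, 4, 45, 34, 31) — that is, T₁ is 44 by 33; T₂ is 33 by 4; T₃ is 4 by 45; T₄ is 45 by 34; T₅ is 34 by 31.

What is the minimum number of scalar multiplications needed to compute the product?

Adjacent pairs: T₁T₂ = 44·33·4 = 5808; T₂T₃ = 33·4·45 = 5940; T₃T₄ = 4·45·34 = 6120; T₄T₅ = 45·34·31 = 47430.
Length 3: T₁..T₃: k=1: 0+5940+44·33·45=71280; k=2: 5808+0+44·4·45=13728 → min 13728 | T₂..T₄: k=2: 0+6120+33·4·34=10608; k=3: 5940+0+33·45·34=56430 → min 10608 | T₃..T₅: k=3: 0+47430+4·45·31=53010; k=4: 6120+0+4·34·31=10336 → min 10336.
Length 4: T₁..T₄: k=1: 0+10608+44·33·34=59976; k=2: 5808+6120+44·4·34=17912; k=3: 13728+0+44·45·34=81048 → min 17912 | T₂..T₅: k=2: 0+10336+33·4·31=14428; k=3: 5940+47430+33·45·31=99405; k=4: 10608+0+33·34·31=45390 → min 14428.
Length 5: T₁..T₅: k=1: 0+14428+44·33·31=59440; k=2: 5808+10336+44·4·31=21600; k=3: 13728+47430+44·45·31=122538; k=4: 17912+0+44·34·31=64288 → min 21600.
Optimal order: ((T₁ × T₂) × ((T₃ × T₄) × T₅)) with cost 21600.

21600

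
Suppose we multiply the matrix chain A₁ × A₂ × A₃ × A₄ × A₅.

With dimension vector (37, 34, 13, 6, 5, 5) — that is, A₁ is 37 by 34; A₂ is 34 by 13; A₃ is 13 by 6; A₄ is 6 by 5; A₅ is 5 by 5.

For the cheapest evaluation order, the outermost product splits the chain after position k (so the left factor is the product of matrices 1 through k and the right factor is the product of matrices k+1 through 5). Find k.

1

Adjacent pairs: A₁A₂ = 37·34·13 = 16354; A₂A₃ = 34·13·6 = 2652; A₃A₄ = 13·6·5 = 390; A₄A₅ = 6·5·5 = 150.
Length 3: A₁..A₃: k=1: 0+2652+37·34·6=10200; k=2: 16354+0+37·13·6=19240 → min 10200 | A₂..A₄: k=2: 0+390+34·13·5=2600; k=3: 2652+0+34·6·5=3672 → min 2600 | A₃..A₅: k=3: 0+150+13·6·5=540; k=4: 390+0+13·5·5=715 → min 540.
Length 4: A₁..A₄: k=1: 0+2600+37·34·5=8890; k=2: 16354+390+37·13·5=19149; k=3: 10200+0+37·6·5=11310 → min 8890 | A₂..A₅: k=2: 0+540+34·13·5=2750; k=3: 2652+150+34·6·5=3822; k=4: 2600+0+34·5·5=3450 → min 2750.
Top-level splits: k=1: (A₁..A₁)·(A₂..A₅) → 0+2750+37·34·5 = 9040; k=2: (A₁..A₂)·(A₃..A₅) → 16354+540+37·13·5 = 19299; k=3: (A₁..A₃)·(A₄..A₅) → 10200+150+37·6·5 = 11460; k=4: (A₁..A₄)·(A₅..A₅) → 8890+0+37·5·5 = 9815.
Best split is after A₁, i.e. k = 1.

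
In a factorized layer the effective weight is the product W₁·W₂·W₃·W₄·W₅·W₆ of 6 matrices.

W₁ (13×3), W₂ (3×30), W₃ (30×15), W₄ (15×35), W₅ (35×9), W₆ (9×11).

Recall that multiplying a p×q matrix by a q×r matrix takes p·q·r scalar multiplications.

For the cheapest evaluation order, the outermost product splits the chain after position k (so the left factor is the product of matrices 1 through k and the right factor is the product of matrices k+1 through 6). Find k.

1

Adjacent pairs: W₁W₂ = 13·3·30 = 1170; W₂W₃ = 3·30·15 = 1350; W₃W₄ = 30·15·35 = 15750; W₄W₅ = 15·35·9 = 4725; W₅W₆ = 35·9·11 = 3465.
Length 3: W₁..W₃: k=1: 0+1350+13·3·15=1935; k=2: 1170+0+13·30·15=7020 → min 1935 | W₂..W₄: k=2: 0+15750+3·30·35=18900; k=3: 1350+0+3·15·35=2925 → min 2925 | W₃..W₅: k=3: 0+4725+30·15·9=8775; k=4: 15750+0+30·35·9=25200 → min 8775 | W₄..W₆: k=4: 0+3465+15·35·11=9240; k=5: 4725+0+15·9·11=6210 → min 6210.
Length 4: W₁..W₄: k=1: 0+2925+13·3·35=4290; k=2: 1170+15750+13·30·35=30570; k=3: 1935+0+13·15·35=8760 → min 4290 | W₂..W₅: k=2: 0+8775+3·30·9=9585; k=3: 1350+4725+3·15·9=6480; k=4: 2925+0+3·35·9=3870 → min 3870 | W₃..W₆: k=3: 0+6210+30·15·11=11160; k=4: 15750+3465+30·35·11=30765; k=5: 8775+0+30·9·11=11745 → min 11160.
Length 5: W₁..W₅: k=1: 0+3870+13·3·9=4221; k=2: 1170+8775+13·30·9=13455; k=3: 1935+4725+13·15·9=8415; k=4: 4290+0+13·35·9=8385 → min 4221 | W₂..W₆: k=2: 0+11160+3·30·11=12150; k=3: 1350+6210+3·15·11=8055; k=4: 2925+3465+3·35·11=7545; k=5: 3870+0+3·9·11=4167 → min 4167.
Top-level splits: k=1: (W₁..W₁)·(W₂..W₆) → 0+4167+13·3·11 = 4596; k=2: (W₁..W₂)·(W₃..W₆) → 1170+11160+13·30·11 = 16620; k=3: (W₁..W₃)·(W₄..W₆) → 1935+6210+13·15·11 = 10290; k=4: (W₁..W₄)·(W₅..W₆) → 4290+3465+13·35·11 = 12760; k=5: (W₁..W₅)·(W₆..W₆) → 4221+0+13·9·11 = 5508.
Best split is after W₁, i.e. k = 1.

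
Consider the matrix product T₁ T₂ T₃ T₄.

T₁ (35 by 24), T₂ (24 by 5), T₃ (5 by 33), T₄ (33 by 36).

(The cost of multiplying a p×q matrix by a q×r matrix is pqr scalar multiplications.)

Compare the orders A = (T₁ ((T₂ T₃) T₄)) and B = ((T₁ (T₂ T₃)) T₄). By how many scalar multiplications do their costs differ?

Order A = (T₁ ((T₂ T₃) T₄)): (T₂ T₃): 24×5 by 5×33 → 24×33, cost 24·5·33 = 3960; ((T₂ T₃) T₄): 24×33 by 33×36 → 24×36, cost 24·33·36 = 28512; cumulative 32472; (T₁ ((T₂ T₃) T₄)): 35×24 by 24×36 → 35×36, cost 35·24·36 = 30240; cumulative 62712. Total 62712.
Order B = ((T₁ (T₂ T₃)) T₄): (T₂ T₃): 24×5 by 5×33 → 24×33, cost 24·5·33 = 3960; (T₁ (T₂ T₃)): 35×24 by 24×33 → 35×33, cost 35·24·33 = 27720; cumulative 31680; ((T₁ (T₂ T₃)) T₄): 35×33 by 33×36 → 35×36, cost 35·33·36 = 41580; cumulative 73260. Total 73260.
Difference: |62712 − 73260| = 10548.

10548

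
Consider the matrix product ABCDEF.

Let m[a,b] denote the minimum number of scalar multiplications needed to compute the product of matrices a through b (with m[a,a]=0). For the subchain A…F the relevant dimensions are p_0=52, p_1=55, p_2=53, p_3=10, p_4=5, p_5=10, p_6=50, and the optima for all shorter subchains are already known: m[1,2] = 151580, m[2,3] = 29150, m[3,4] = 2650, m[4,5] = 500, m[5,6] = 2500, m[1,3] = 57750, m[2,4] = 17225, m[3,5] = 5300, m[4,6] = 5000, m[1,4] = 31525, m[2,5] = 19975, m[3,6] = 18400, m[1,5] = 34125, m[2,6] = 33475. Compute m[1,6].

47025

m[1,6] = min over k∈[1,5] of m[1,k]+m[k+1,6]+p_{0}·p_k·p_{6}.
k=1: 0 + 33475 + 52·55·50 = 176475; k=2: 151580 + 18400 + 52·53·50 = 307780; k=3: 57750 + 5000 + 52·10·50 = 88750; k=4: 31525 + 2500 + 52·5·50 = 47025; k=5: 34125 + 0 + 52·10·50 = 60125.
Minimum: 47025 at k=4.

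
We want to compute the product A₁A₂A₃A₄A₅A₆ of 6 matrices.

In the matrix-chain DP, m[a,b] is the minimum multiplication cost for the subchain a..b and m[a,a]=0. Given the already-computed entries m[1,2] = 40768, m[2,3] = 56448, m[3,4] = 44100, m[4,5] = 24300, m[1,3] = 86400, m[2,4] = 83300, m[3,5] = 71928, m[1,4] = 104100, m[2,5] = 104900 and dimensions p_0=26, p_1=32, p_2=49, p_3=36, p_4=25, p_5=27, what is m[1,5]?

121650

m[1,5] = min over k∈[1,4] of m[1,k]+m[k+1,5]+p_{0}·p_k·p_{5}.
k=1: 0 + 104900 + 26·32·27 = 127364; k=2: 40768 + 71928 + 26·49·27 = 147094; k=3: 86400 + 24300 + 26·36·27 = 135972; k=4: 104100 + 0 + 26·25·27 = 121650.
Minimum: 121650 at k=4.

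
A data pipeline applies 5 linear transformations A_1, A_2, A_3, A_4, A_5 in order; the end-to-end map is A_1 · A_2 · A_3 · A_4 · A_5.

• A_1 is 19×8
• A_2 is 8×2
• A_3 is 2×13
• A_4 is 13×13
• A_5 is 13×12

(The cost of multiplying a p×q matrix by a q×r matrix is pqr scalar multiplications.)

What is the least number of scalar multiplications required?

Adjacent pairs: A_1A_2 = 19·8·2 = 304; A_2A_3 = 8·2·13 = 208; A_3A_4 = 2·13·13 = 338; A_4A_5 = 13·13·12 = 2028.
Length 3: A_1..A_3: k=1: 0+208+19·8·13=2184; k=2: 304+0+19·2·13=798 → min 798 | A_2..A_4: k=2: 0+338+8·2·13=546; k=3: 208+0+8·13·13=1560 → min 546 | A_3..A_5: k=3: 0+2028+2·13·12=2340; k=4: 338+0+2·13·12=650 → min 650.
Length 4: A_1..A_4: k=1: 0+546+19·8·13=2522; k=2: 304+338+19·2·13=1136; k=3: 798+0+19·13·13=4009 → min 1136 | A_2..A_5: k=2: 0+650+8·2·12=842; k=3: 208+2028+8·13·12=3484; k=4: 546+0+8·13·12=1794 → min 842.
Length 5: A_1..A_5: k=1: 0+842+19·8·12=2666; k=2: 304+650+19·2·12=1410; k=3: 798+2028+19·13·12=5790; k=4: 1136+0+19·13·12=4100 → min 1410.
Optimal order: ((A_1 · A_2) · ((A_3 · A_4) · A_5)) with cost 1410.

1410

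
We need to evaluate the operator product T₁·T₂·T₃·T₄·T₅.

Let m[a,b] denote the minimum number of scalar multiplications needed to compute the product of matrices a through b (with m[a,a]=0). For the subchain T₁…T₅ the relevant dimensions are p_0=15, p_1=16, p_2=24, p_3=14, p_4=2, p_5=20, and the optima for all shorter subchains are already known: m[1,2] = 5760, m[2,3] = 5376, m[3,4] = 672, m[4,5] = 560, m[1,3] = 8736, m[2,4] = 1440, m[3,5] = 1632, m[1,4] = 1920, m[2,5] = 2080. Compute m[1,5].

2520

m[1,5] = min over k∈[1,4] of m[1,k]+m[k+1,5]+p_{0}·p_k·p_{5}.
k=1: 0 + 2080 + 15·16·20 = 6880; k=2: 5760 + 1632 + 15·24·20 = 14592; k=3: 8736 + 560 + 15·14·20 = 13496; k=4: 1920 + 0 + 15·2·20 = 2520.
Minimum: 2520 at k=4.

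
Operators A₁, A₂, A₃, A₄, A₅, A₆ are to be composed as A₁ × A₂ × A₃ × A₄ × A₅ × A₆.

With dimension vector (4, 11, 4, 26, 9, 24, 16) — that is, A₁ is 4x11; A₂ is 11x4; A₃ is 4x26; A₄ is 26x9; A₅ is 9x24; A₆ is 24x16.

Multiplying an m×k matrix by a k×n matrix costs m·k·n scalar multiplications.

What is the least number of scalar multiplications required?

Adjacent pairs: A₁A₂ = 4·11·4 = 176; A₂A₃ = 11·4·26 = 1144; A₃A₄ = 4·26·9 = 936; A₄A₅ = 26·9·24 = 5616; A₅A₆ = 9·24·16 = 3456.
Length 3: A₁..A₃: k=1: 0+1144+4·11·26=2288; k=2: 176+0+4·4·26=592 → min 592 | A₂..A₄: k=2: 0+936+11·4·9=1332; k=3: 1144+0+11·26·9=3718 → min 1332 | A₃..A₅: k=3: 0+5616+4·26·24=8112; k=4: 936+0+4·9·24=1800 → min 1800 | A₄..A₆: k=4: 0+3456+26·9·16=7200; k=5: 5616+0+26·24·16=15600 → min 7200.
Length 4: A₁..A₄: k=1: 0+1332+4·11·9=1728; k=2: 176+936+4·4·9=1256; k=3: 592+0+4·26·9=1528 → min 1256 | A₂..A₅: k=2: 0+1800+11·4·24=2856; k=3: 1144+5616+11·26·24=13624; k=4: 1332+0+11·9·24=3708 → min 2856 | A₃..A₆: k=3: 0+7200+4·26·16=8864; k=4: 936+3456+4·9·16=4968; k=5: 1800+0+4·24·16=3336 → min 3336.
Length 5: A₁..A₅: k=1: 0+2856+4·11·24=3912; k=2: 176+1800+4·4·24=2360; k=3: 592+5616+4·26·24=8704; k=4: 1256+0+4·9·24=2120 → min 2120 | A₂..A₆: k=2: 0+3336+11·4·16=4040; k=3: 1144+7200+11·26·16=12920; k=4: 1332+3456+11·9·16=6372; k=5: 2856+0+11·24·16=7080 → min 4040.
Length 6: A₁..A₆: k=1: 0+4040+4·11·16=4744; k=2: 176+3336+4·4·16=3768; k=3: 592+7200+4·26·16=9456; k=4: 1256+3456+4·9·16=5288; k=5: 2120+0+4·24·16=3656 → min 3656.
Optimal order: ((((A₁ × A₂) × (A₃ × A₄)) × A₅) × A₆) with cost 3656.

3656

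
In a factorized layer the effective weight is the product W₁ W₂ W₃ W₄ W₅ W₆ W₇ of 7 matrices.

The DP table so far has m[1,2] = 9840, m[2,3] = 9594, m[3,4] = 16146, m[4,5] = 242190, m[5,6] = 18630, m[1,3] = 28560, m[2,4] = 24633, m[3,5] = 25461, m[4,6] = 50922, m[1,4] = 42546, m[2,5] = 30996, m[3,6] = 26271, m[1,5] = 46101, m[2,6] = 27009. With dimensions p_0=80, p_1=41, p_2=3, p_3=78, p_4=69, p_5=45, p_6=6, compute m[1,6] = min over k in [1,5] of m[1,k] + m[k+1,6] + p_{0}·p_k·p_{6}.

m[1,6] = min over k∈[1,5] of m[1,k]+m[k+1,6]+p_{0}·p_k·p_{6}.
k=1: 0 + 27009 + 80·41·6 = 46689; k=2: 9840 + 26271 + 80·3·6 = 37551; k=3: 28560 + 50922 + 80·78·6 = 116922; k=4: 42546 + 18630 + 80·69·6 = 94296; k=5: 46101 + 0 + 80·45·6 = 67701.
Minimum: 37551 at k=2.

37551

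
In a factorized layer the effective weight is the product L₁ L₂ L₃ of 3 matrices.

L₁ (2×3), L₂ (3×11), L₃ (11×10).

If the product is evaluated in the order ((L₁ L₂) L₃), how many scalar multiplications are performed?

286

(L₁ L₂): 2×3 by 3×11 → 2×11, cost 2·3·11 = 66
((L₁ L₂) L₃): 2×11 by 11×10 → 2×10, cost 2·11·10 = 220; cumulative 286
Total: 286 scalar multiplications.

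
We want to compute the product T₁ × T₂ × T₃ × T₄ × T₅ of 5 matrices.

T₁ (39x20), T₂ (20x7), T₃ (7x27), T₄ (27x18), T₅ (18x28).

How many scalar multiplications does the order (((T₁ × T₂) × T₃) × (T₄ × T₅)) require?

(T₁ × T₂): 39×20 by 20×7 → 39×7, cost 39·20·7 = 5460
((T₁ × T₂) × T₃): 39×7 by 7×27 → 39×27, cost 39·7·27 = 7371; cumulative 12831
(T₄ × T₅): 27×18 by 18×28 → 27×28, cost 27·18·28 = 13608
(((T₁ × T₂) × T₃) × (T₄ × T₅)): 39×27 by 27×28 → 39×28, cost 39·27·28 = 29484; cumulative 55923
Total: 55923 scalar multiplications.

55923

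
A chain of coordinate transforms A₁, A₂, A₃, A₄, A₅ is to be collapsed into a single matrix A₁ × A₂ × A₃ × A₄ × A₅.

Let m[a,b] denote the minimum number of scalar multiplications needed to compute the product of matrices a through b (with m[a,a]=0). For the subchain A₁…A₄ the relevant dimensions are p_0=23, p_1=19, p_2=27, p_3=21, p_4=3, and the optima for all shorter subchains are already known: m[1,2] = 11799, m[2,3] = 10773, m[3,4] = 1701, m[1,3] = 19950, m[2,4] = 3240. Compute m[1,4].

4551

m[1,4] = min over k∈[1,3] of m[1,k]+m[k+1,4]+p_{0}·p_k·p_{4}.
k=1: 0 + 3240 + 23·19·3 = 4551; k=2: 11799 + 1701 + 23·27·3 = 15363; k=3: 19950 + 0 + 23·21·3 = 21399.
Minimum: 4551 at k=1.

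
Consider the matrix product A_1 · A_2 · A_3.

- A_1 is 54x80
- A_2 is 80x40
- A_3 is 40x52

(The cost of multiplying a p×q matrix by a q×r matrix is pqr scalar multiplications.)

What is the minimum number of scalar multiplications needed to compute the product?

285120

Order (A_1 · (A_2 · A_3)): (A_2 · A_3): 80×40 by 40×52 → 80×52, cost 80·40·52 = 166400; (A_1 · (A_2 · A_3)): 54×80 by 80×52 → 54×52, cost 54·80·52 = 224640; cumulative 391040. Total 391040.
Order ((A_1 · A_2) · A_3): (A_1 · A_2): 54×80 by 80×40 → 54×40, cost 54·80·40 = 172800; ((A_1 · A_2) · A_3): 54×40 by 40×52 → 54×52, cost 54·40·52 = 112320; cumulative 285120. Total 285120.
Minimum: 285120.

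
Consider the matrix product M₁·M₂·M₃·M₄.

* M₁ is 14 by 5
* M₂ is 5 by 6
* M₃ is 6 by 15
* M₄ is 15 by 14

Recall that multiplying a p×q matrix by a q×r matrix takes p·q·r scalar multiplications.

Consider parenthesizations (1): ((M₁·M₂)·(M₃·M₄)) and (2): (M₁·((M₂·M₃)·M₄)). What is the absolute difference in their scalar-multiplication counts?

Order (1) = ((M₁·M₂)·(M₃·M₄)): (M₁·M₂): 14×5 by 5×6 → 14×6, cost 14·5·6 = 420; (M₃·M₄): 6×15 by 15×14 → 6×14, cost 6·15·14 = 1260; ((M₁·M₂)·(M₃·M₄)): 14×6 by 6×14 → 14×14, cost 14·6·14 = 1176; cumulative 2856. Total 2856.
Order (2) = (M₁·((M₂·M₃)·M₄)): (M₂·M₃): 5×6 by 6×15 → 5×15, cost 5·6·15 = 450; ((M₂·M₃)·M₄): 5×15 by 15×14 → 5×14, cost 5·15·14 = 1050; cumulative 1500; (M₁·((M₂·M₃)·M₄)): 14×5 by 5×14 → 14×14, cost 14·5·14 = 980; cumulative 2480. Total 2480.
Difference: |2856 − 2480| = 376.

376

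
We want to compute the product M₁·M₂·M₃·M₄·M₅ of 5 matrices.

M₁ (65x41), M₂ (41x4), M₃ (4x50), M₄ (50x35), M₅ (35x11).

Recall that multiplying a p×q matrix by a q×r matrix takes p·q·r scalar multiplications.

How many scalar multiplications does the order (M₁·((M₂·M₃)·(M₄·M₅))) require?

(M₂·M₃): 41×4 by 4×50 → 41×50, cost 41·4·50 = 8200
(M₄·M₅): 50×35 by 35×11 → 50×11, cost 50·35·11 = 19250
((M₂·M₃)·(M₄·M₅)): 41×50 by 50×11 → 41×11, cost 41·50·11 = 22550; cumulative 50000
(M₁·((M₂·M₃)·(M₄·M₅))): 65×41 by 41×11 → 65×11, cost 65·41·11 = 29315; cumulative 79315
Total: 79315 scalar multiplications.

79315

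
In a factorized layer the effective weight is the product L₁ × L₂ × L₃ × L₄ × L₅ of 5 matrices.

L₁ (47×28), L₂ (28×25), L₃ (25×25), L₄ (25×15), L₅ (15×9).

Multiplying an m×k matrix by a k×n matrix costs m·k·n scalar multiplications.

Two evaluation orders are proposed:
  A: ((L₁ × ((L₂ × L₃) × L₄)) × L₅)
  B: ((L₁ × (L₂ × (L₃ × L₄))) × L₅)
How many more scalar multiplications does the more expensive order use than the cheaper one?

8125

Order A = ((L₁ × ((L₂ × L₃) × L₄)) × L₅): (L₂ × L₃): 28×25 by 25×25 → 28×25, cost 28·25·25 = 17500; ((L₂ × L₃) × L₄): 28×25 by 25×15 → 28×15, cost 28·25·15 = 10500; cumulative 28000; (L₁ × ((L₂ × L₃) × L₄)): 47×28 by 28×15 → 47×15, cost 47·28·15 = 19740; cumulative 47740; ((L₁ × ((L₂ × L₃) × L₄)) × L₅): 47×15 by 15×9 → 47×9, cost 47·15·9 = 6345; cumulative 54085. Total 54085.
Order B = ((L₁ × (L₂ × (L₃ × L₄))) × L₅): (L₃ × L₄): 25×25 by 25×15 → 25×15, cost 25·25·15 = 9375; (L₂ × (L₃ × L₄)): 28×25 by 25×15 → 28×15, cost 28·25·15 = 10500; cumulative 19875; (L₁ × (L₂ × (L₃ × L₄))): 47×28 by 28×15 → 47×15, cost 47·28·15 = 19740; cumulative 39615; ((L₁ × (L₂ × (L₃ × L₄))) × L₅): 47×15 by 15×9 → 47×9, cost 47·15·9 = 6345; cumulative 45960. Total 45960.
Difference: |54085 − 45960| = 8125.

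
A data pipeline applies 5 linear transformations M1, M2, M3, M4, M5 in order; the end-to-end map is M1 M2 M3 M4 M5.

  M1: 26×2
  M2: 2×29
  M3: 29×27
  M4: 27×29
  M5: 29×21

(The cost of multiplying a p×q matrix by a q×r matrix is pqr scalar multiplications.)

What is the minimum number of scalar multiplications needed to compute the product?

5442

Adjacent pairs: M1M2 = 26·2·29 = 1508; M2M3 = 2·29·27 = 1566; M3M4 = 29·27·29 = 22707; M4M5 = 27·29·21 = 16443.
Length 3: M1..M3: k=1: 0+1566+26·2·27=2970; k=2: 1508+0+26·29·27=21866 → min 2970 | M2..M4: k=2: 0+22707+2·29·29=24389; k=3: 1566+0+2·27·29=3132 → min 3132 | M3..M5: k=3: 0+16443+29·27·21=32886; k=4: 22707+0+29·29·21=40368 → min 32886.
Length 4: M1..M4: k=1: 0+3132+26·2·29=4640; k=2: 1508+22707+26·29·29=46081; k=3: 2970+0+26·27·29=23328 → min 4640 | M2..M5: k=2: 0+32886+2·29·21=34104; k=3: 1566+16443+2·27·21=19143; k=4: 3132+0+2·29·21=4350 → min 4350.
Length 5: M1..M5: k=1: 0+4350+26·2·21=5442; k=2: 1508+32886+26·29·21=50228; k=3: 2970+16443+26·27·21=34155; k=4: 4640+0+26·29·21=20474 → min 5442.
Optimal order: (M1 (((M2 M3) M4) M5)) with cost 5442.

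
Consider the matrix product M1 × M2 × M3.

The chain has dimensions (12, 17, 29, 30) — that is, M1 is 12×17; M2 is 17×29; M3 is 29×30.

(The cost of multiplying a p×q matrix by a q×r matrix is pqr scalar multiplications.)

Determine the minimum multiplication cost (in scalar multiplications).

16356

Order (M1 × (M2 × M3)): (M2 × M3): 17×29 by 29×30 → 17×30, cost 17·29·30 = 14790; (M1 × (M2 × M3)): 12×17 by 17×30 → 12×30, cost 12·17·30 = 6120; cumulative 20910. Total 20910.
Order ((M1 × M2) × M3): (M1 × M2): 12×17 by 17×29 → 12×29, cost 12·17·29 = 5916; ((M1 × M2) × M3): 12×29 by 29×30 → 12×30, cost 12·29·30 = 10440; cumulative 16356. Total 16356.
Minimum: 16356.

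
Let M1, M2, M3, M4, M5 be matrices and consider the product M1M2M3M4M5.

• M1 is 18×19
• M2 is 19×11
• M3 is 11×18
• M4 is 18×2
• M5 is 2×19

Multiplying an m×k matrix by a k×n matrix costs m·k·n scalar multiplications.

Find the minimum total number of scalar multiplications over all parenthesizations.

2182

Adjacent pairs: M1M2 = 18·19·11 = 3762; M2M3 = 19·11·18 = 3762; M3M4 = 11·18·2 = 396; M4M5 = 18·2·19 = 684.
Length 3: M1..M3: k=1: 0+3762+18·19·18=9918; k=2: 3762+0+18·11·18=7326 → min 7326 | M2..M4: k=2: 0+396+19·11·2=814; k=3: 3762+0+19·18·2=4446 → min 814 | M3..M5: k=3: 0+684+11·18·19=4446; k=4: 396+0+11·2·19=814 → min 814.
Length 4: M1..M4: k=1: 0+814+18·19·2=1498; k=2: 3762+396+18·11·2=4554; k=3: 7326+0+18·18·2=7974 → min 1498 | M2..M5: k=2: 0+814+19·11·19=4785; k=3: 3762+684+19·18·19=10944; k=4: 814+0+19·2·19=1536 → min 1536.
Length 5: M1..M5: k=1: 0+1536+18·19·19=8034; k=2: 3762+814+18·11·19=8338; k=3: 7326+684+18·18·19=14166; k=4: 1498+0+18·2·19=2182 → min 2182.
Optimal order: ((M1(M2(M3M4)))M5) with cost 2182.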